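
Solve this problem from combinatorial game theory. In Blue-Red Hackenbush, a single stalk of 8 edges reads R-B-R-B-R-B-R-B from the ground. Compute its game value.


Edges (from ground): R-B-R-B-R-B-R-B
By Berlekamp's sign-expansion rule, a Blue-Red Hackenbush stalk has the value of the surreal number whose sign sequence is the edge sequence with B -> + and R -> -.
Sign sequence: -+-+-+-+
Trace the sign expansion in the surreal number tree, starting from 0:
Edge 1: R (sign -) -> bounds (-inf, 0), value = -1
Edge 2: B (sign +) -> bounds (-1, 0), value = -1/2
Edge 3: R (sign -) -> bounds (-1, -1/2), value = -3/4
Edge 4: B (sign +) -> bounds (-3/4, -1/2), value = -5/8
Edge 5: R (sign -) -> bounds (-3/4, -5/8), value = -11/16
Edge 6: B (sign +) -> bounds (-11/16, -5/8), value = -21/32
Edge 7: R (sign -) -> bounds (-11/16, -21/32), value = -43/64
Edge 8: B (sign +) -> bounds (-43/64, -21/32), value = -85/128
Game value = -85/128

-85/128


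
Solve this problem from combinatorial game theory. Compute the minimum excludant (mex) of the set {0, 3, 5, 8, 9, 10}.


Set = {0, 3, 5, 8, 9, 10}
0 is in the set.
1 is NOT in the set. This is the mex.
mex = 1

1


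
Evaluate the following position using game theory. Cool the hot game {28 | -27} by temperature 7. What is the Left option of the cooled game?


Original game: {28 | -27} (a switch {a | b} with a > b).
Cooling by t (for t below the temperature (a - b)/2 = 55/2) taxes each move by t: {a | b} cooled by t is {a - t | b + t}.
Cooling amount: t = 7
Cooled Left option: 28 - 7 = 21
Cooled Right option: -27 + 7 = -20
Cooled game: {21 | -20}
Left option = 21

21


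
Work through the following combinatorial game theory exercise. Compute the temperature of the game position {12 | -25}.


The game is {12 | -25}, a switch {a | b} with numbers a > b.
Cooling {a | b} by t gives {a - t | b + t}, which stops being hot when a - t = b + t, i.e. at t = (a - b)/2. So the temperature of a switch is (a - b)/2.
Temperature = (Left option - Right option) / 2
= (12 - (-25)) / 2
= 37 / 2
= 37/2

37/2


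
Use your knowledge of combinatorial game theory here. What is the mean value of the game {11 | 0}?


Game = {11 | 0}, a switch {a | b} with numbers a > b.
Its thermograph has left wall a - t and right wall b + t, which meet at t = (a - b)/2, where both equal (a + b)/2. So the mast (mean value) is at (a + b)/2.
Mean = (11 + (0))/2 = 11/2 = 11/2

11/2


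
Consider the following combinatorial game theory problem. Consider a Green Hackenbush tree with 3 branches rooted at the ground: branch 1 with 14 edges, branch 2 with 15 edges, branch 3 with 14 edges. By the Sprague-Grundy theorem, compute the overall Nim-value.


The tree has 3 branches from the ground vertex.
In Green Hackenbush, the Nim-value of a simple path of length k is k.
Branch 1: length 14, Nim-value = 14
Branch 2: length 15, Nim-value = 15
Branch 3: length 14, Nim-value = 14
Total Nim-value = XOR of all branch values:
0 XOR 14 = 14
14 XOR 15 = 1
1 XOR 14 = 15
Nim-value of the tree = 15

15


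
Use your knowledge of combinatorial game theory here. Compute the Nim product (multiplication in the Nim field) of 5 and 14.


Nim multiplication is bilinear over XOR: (u XOR v) * w = (u*w) XOR (v*w).
So we split each operand into its bit components and XOR the pairwise Nim products.
5 = 1 + 4 (as XOR of powers of 2).
14 = 2 + 4 + 8 (as XOR of powers of 2).
Using the standard Nim-product table on single bits:
  2*2 = 3,   2*4 = 8,   2*8 = 12,
  4*4 = 6,   4*8 = 11,  8*8 = 13,
and  1*x = x (identity), k*l = l*k (commutative).
Pairwise Nim products:
  1 * 2 = 2
  1 * 4 = 4
  1 * 8 = 8
  4 * 2 = 8
  4 * 4 = 6
  4 * 8 = 11
XOR them: 2 XOR 4 XOR 8 XOR 8 XOR 6 XOR 11 = 11.
Result: 5 * 14 = 11 (in Nim).

11


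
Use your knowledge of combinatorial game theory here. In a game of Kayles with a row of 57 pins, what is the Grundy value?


Kayles: a move removes 1 or 2 adjacent pins from a contiguous row.
Removing pins from a row of k leaves two independent rows (a, b) with a + b = k - 1 (one pin) or a + b = k - 2 (two pins); an end removal gives a = 0.
By Sprague-Grundy, G(k) = mex{ G(a) XOR G(b) } over all these splits. G(0) = 0.
G(1): splits (0,0):0^0=0 -> mex({0}) = 1
G(2): splits (0,1):0^1=1 (0,0):0^0=0 -> mex({0, 1}) = 2
G(3): splits (0,2):0^2=2 (1,1):1^1=0 (0,1):0^1=1 -> mex({0, 1, 2}) = 3
G(4): splits (0,3):0^3=3 (1,2):1^2=3 (0,2):0^2=2 (1,1):1^1=0 -> mex({0, 2, 3}) = 1
G(5): splits (0,4):0^1=1 (1,3):1^3=2 (2,2):2^2=0 (0,3):0^3=3 (1,2):1^2=3 -> mex({0, 1, 2, 3}) = 4
G(6) = mex({0, 1, 2, 4}) = 3
G(7) = mex({0, 1, 3, 4, 5}) = 2
G(8) = mex({0, 2, 3, 5, 6}) = 1
G(9) = mex({0, 1, 2, 3, 6, 7}) = 4
G(10) = mex({0, 1, 3, 4, 5, 7}) = 2
G(11) = mex({0, 1, 2, 3, 4, 5}) = 6
G(12) = mex({0, 1, 2, 3, 5, 6, 7}) = 4
G(13) = mex({0, 2, 3, 4, 6, 7}) = 1
G(14) = mex({0, 1, 4, 5, 6, 7}) = 2
G(15) = mex({0, 1, 2, 3, 4, 5, 6}) = 7
G(16) = mex({0, 2, 3, 5, 6, 7}) = 1
G(17) = mex({0, 1, 2, 3, 5, 6, 7}) = 4
G(18) = mex({0, 1, 2, 4, 5, 6}) = 3
G(19) = mex({0, 1, 3, 4, 5, 7}) = 2
G(20) = mex({0, 2, 3, 4, 5, 6, 7}) = 1
G(21) = mex({0, 1, 2, 3, 5, 6, 7}) = 4
G(22) = mex({0, 1, 2, 3, 4, 5, 7}) = 6
G(23) = mex({0, 1, 2, 3, 4, 5, 6}) = 7
G(24) = mex({0, 1, 2, 3, 5, 6, 7}) = 4
G(25) = mex({0, 2, 3, 4, 6, 7}) = 1
G(26) = mex({0, 1, 3, 4, 5, 6, 7}) = 2
G(27) = mex({0, 1, 2, 3, 4, 5, 6, 7}) = 8
G(28) = mex({0, 1, 2, 3, 4, 6, 7, 8}) = 5
G(29) = mex({0, 1, 2, 3, 5, 6, 7, 8, 9}) = 4
G(30) = mex({0, 1, 2, 3, 4, 5, 6, 9, 10}) = 7
G(31) = mex({0, 1, 3, 4, 5, 7, 10, 11}) = 2
G(32) = mex({0, 2, 3, 4, 5, 6, 7, 9, 11}) = 1
G(33) = mex({0, 1, 2, 3, 4, 5, 6, 7, 9, 12}) = 8
G(34) = mex({0, 1, 2, 3, 4, 5, 7, 8, 11, 12}) = 6
G(35) = mex({0, 1, 2, 3, 4, 5, 6, 8, 9, 10, 11}) = 7
G(36) = mex({0, 1, 2, 3, 5, 6, 7, 9, 10}) = 4
G(37) = mex({0, 2, 3, 4, 6, 7, 9, 10, 11, 12}) = 1
G(38) = mex({0, 1, 3, 4, 5, 6, 7, 9, 10, 11, 12}) = 2
G(39) = mex({0, 1, 2, 4, 5, 6, 7, 9, 10, 12, 14}) = 3
G(40) = mex({0, 2, 3, 4, 6, 7, 11, 12, 14}) = 1
G(41) = mex({0, 1, 2, 3, 5, 6, 7, 9, 10, 11, 12}) = 4
G(42) = mex({0, 1, 2, 3, 4, 5, 6, 9, 10}) = 7
G(43) = mex({0, 1, 3, 4, 5, 7, 9, 10, 12, 15}) = 2
G(44) = mex({0, 2, 3, 4, 5, 6, 7, 9, 10, 12, 15}) = 1
G(45) = mex({0, 1, 2, 3, 4, 5, 6, 7, 9, 10, 12, 14}) = 8
G(46) = mex({0, 1, 3, 4, 5, 7, 8, 11, 12, 14}) = 2
G(47) = mex({0, 1, 2, 3, 4, 5, 6, 8, 9, 10, 11, 12}) = 7
G(48) = mex({0, 1, 2, 3, 5, 6, 7, 9, 10}) = 4
G(49) = mex({0, 2, 3, 4, 6, 7, 9, 10, 11, 12, 15}) = 1
G(50) = mex({0, 1, 4, 5, 6, 7, 9, 11, 12, 14, 15}) = 2
G(51) = mex({0, 1, 2, 3, 4, 5, 6, 7, 9, 12, 14, 15}) = 8
G(52) = mex({0, 2, 3, 4, 5, 6, 7, 8, 11, 12, 15}) = 1
G(53) = mex({0, 1, 2, 3, 5, 6, 7, 8, 9, 10, 11, 12}) = 4
G(54) = mex({0, 1, 2, 3, 4, 5, 6, 9, 10}) = 7
G(55) = mex({0, 1, 3, 4, 5, 7, 9, 10, 11, 12}) = 2
G(56) = mex({0, 2, 3, 4, 5, 6, 7, 9, 10, 11, 12, 13, 14}) = 1
G(57) = mex({0, 1, 2, 3, 5, 6, 7, 9, 10, 12, 13, 14, 15}) = 4
Therefore G(57) = 4.

4


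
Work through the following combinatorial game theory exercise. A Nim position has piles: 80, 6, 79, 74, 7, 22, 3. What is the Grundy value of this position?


We need the XOR (exclusive or) of all pile sizes.
After XOR-ing pile 1 (size 80): 0 XOR 80 = 80
After XOR-ing pile 2 (size 6): 80 XOR 6 = 86
After XOR-ing pile 3 (size 79): 86 XOR 79 = 25
After XOR-ing pile 4 (size 74): 25 XOR 74 = 83
After XOR-ing pile 5 (size 7): 83 XOR 7 = 84
After XOR-ing pile 6 (size 22): 84 XOR 22 = 66
After XOR-ing pile 7 (size 3): 66 XOR 3 = 65
The Nim-value of this position is 65.

65


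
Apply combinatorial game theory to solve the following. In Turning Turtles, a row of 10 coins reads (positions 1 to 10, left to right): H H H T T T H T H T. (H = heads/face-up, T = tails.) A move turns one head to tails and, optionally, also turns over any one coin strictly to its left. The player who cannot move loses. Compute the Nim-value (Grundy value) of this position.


Coins: H H H T T T H T H T
Key fact: a single head at position k behaves exactly like a Nim heap of size k (turning it to T and optionally flipping a coin at j < k corresponds to moving the heap from k to j, or to 0), and heads combine as a disjunctive sum (two heads at the same place would cancel, matching j XOR j = 0). So the Nim-value is the XOR of the 1-indexed positions of the heads.
Face-up positions (1-indexed): [1, 2, 3, 7, 9]
XOR 0 with 1: 0 XOR 1 = 1
XOR 1 with 2: 1 XOR 2 = 3
XOR 3 with 3: 3 XOR 3 = 0
XOR 0 with 7: 0 XOR 7 = 7
XOR 7 with 9: 7 XOR 9 = 14
Nim-value = 14

14


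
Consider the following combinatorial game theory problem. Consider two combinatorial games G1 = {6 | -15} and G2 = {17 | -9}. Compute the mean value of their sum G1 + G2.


G1 = {6 | -15}, G2 = {17 | -9}
Each is a switch {a | b} with numbers a > b; its mean value is (a + b)/2, and mean value is additive over game sums: m(G1 + G2) = m(G1) + m(G2).
Mean of G1 = (6 + (-15))/2 = -9/2 = -9/2
Mean of G2 = (17 + (-9))/2 = 8/2 = 4
Mean of G1 + G2 = -9/2 + 4 = -1/2

-1/2


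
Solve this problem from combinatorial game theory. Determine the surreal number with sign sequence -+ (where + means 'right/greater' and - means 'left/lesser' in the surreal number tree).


Sign expansion: -+
Rule: track bounds (lo, hi), initially (-inf, +inf). On '+', the current value becomes lo and we move to the simplest number in (value, hi): value + 1 if hi = +inf, otherwise the midpoint (value + hi)/2. On '-', the current value becomes hi and we move to value - 1 if lo = -inf, otherwise the midpoint (lo + value)/2.
Start at 0.
Step 1: sign = -, move left. Bounds: (-inf, 0). Value = -1
Step 2: sign = +, move right. Bounds: (-1, 0). Value = -1/2
The surreal number with sign expansion -+ is -1/2.

-1/2


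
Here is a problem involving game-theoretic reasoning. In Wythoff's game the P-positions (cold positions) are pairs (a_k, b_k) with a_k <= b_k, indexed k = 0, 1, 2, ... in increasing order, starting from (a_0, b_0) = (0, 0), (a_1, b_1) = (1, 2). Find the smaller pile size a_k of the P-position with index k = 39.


By Wythoff's theorem, a_k = floor(k * phi) and b_k = floor(k * phi^2) = a_k + k, where phi = (1 + sqrt(5))/2 is the golden ratio.
phi = (1 + sqrt(5))/2 = 1.618034
k = 39
k * phi = 39 * 1.618034 = 63.103326
a_39 = floor(k * phi) = 63

63


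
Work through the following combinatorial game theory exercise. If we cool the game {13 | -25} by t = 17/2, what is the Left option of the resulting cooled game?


Original game: {13 | -25} (a switch {a | b} with a > b).
Cooling by t (for t below the temperature (a - b)/2 = 19) taxes each move by t: {a | b} cooled by t is {a - t | b + t}.
Cooling amount: t = 17/2
Cooled Left option: 13 - 17/2 = 9/2
Cooled Right option: -25 + 17/2 = -33/2
Cooled game: {9/2 | -33/2}
Left option = 9/2

9/2


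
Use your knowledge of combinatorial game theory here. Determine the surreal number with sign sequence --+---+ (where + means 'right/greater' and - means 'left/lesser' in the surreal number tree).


Sign expansion: --+---+
Rule: track bounds (lo, hi), initially (-inf, +inf). On '+', the current value becomes lo and we move to the simplest number in (value, hi): value + 1 if hi = +inf, otherwise the midpoint (value + hi)/2. On '-', the current value becomes hi and we move to value - 1 if lo = -inf, otherwise the midpoint (lo + value)/2.
Start at 0.
Step 1: sign = -, move left. Bounds: (-inf, 0). Value = -1
Step 2: sign = -, move left. Bounds: (-inf, -1). Value = -2
Step 3: sign = +, move right. Bounds: (-2, -1). Value = -3/2
Step 4: sign = -, move left. Bounds: (-2, -3/2). Value = -7/4
Step 5: sign = -, move left. Bounds: (-2, -7/4). Value = -15/8
Step 6: sign = -, move left. Bounds: (-2, -15/8). Value = -31/16
Step 7: sign = +, move right. Bounds: (-31/16, -15/8). Value = -61/32
The surreal number with sign expansion --+---+ is -61/32.

-61/32


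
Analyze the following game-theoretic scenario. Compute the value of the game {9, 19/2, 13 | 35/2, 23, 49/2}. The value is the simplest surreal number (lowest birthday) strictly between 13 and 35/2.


Left options: {9, 19/2, 13}, max = 13
Right options: {35/2, 23, 49/2}, min = 35/2
All options are numbers and max(Left) < min(Right), so by the simplicity theorem the value is the simplest (earliest-born) number strictly between 13 and 35/2.
Integers 14 through 17 all lie strictly between 13 and 35/2.
Among integers, the simplest (lowest birthday = smallest |n|; 0 is born on day 0, +-n on day n) is 14.
No non-integer in the interval can be simpler: if x is a non-integer in the interval, then floor(x) or ceil(x) also lies in the interval (the interval contains an integer), and both are proper prefixes of x's sign expansion, i.e. born earlier. So the game value is 14.
Game value = 14

14


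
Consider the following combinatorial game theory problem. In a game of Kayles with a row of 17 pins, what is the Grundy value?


Kayles: a move removes 1 or 2 adjacent pins from a contiguous row.
Removing pins from a row of k leaves two independent rows (a, b) with a + b = k - 1 (one pin) or a + b = k - 2 (two pins); an end removal gives a = 0.
By Sprague-Grundy, G(k) = mex{ G(a) XOR G(b) } over all these splits. G(0) = 0.
G(1): splits (0,0):0^0=0 -> mex({0}) = 1
G(2): splits (0,1):0^1=1 (0,0):0^0=0 -> mex({0, 1}) = 2
G(3): splits (0,2):0^2=2 (1,1):1^1=0 (0,1):0^1=1 -> mex({0, 1, 2}) = 3
G(4): splits (0,3):0^3=3 (1,2):1^2=3 (0,2):0^2=2 (1,1):1^1=0 -> mex({0, 2, 3}) = 1
G(5): splits (0,4):0^1=1 (1,3):1^3=2 (2,2):2^2=0 (0,3):0^3=3 (1,2):1^2=3 -> mex({0, 1, 2, 3}) = 4
G(6) = mex({0, 1, 2, 4}) = 3
G(7) = mex({0, 1, 3, 4, 5}) = 2
G(8) = mex({0, 2, 3, 5, 6}) = 1
G(9) = mex({0, 1, 2, 3, 6, 7}) = 4
G(10) = mex({0, 1, 3, 4, 5, 7}) = 2
G(11) = mex({0, 1, 2, 3, 4, 5}) = 6
G(12) = mex({0, 1, 2, 3, 5, 6, 7}) = 4
G(13) = mex({0, 2, 3, 4, 6, 7}) = 1
G(14) = mex({0, 1, 4, 5, 6, 7}) = 2
G(15) = mex({0, 1, 2, 3, 4, 5, 6}) = 7
G(16) = mex({0, 2, 3, 5, 6, 7}) = 1
G(17) = mex({0, 1, 2, 3, 5, 6, 7}) = 4
Therefore G(17) = 4.

4


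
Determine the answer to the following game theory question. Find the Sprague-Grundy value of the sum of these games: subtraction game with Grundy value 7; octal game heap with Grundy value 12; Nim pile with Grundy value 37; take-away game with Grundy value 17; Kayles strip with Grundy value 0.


By the Sprague-Grundy theorem, the Grundy value of a sum of games is the XOR of individual Grundy values.
subtraction game: Grundy value = 7. Running XOR: 0 XOR 7 = 7
octal game heap: Grundy value = 12. Running XOR: 7 XOR 12 = 11
Nim pile: Grundy value = 37. Running XOR: 11 XOR 37 = 46
take-away game: Grundy value = 17. Running XOR: 46 XOR 17 = 63
Kayles strip: Grundy value = 0. Running XOR: 63 XOR 0 = 63
The combined Grundy value is 63.

63


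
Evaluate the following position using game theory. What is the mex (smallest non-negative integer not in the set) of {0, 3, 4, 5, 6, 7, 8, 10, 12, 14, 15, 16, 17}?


Set = {0, 3, 4, 5, 6, 7, 8, 10, 12, 14, 15, 16, 17}
0 is in the set.
1 is NOT in the set. This is the mex.
mex = 1

1


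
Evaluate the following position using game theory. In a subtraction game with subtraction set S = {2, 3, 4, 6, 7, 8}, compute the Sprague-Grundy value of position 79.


The subtraction set is S = {2, 3, 4, 6, 7, 8}.
G(k) = mex{ G(k - s) : s in S, s <= k }. We compute iteratively: G(0) = 0.
G(1) = mex({}) = 0
G(2) = mex({0}) = 1
G(3) = mex({0}) = 1
G(4) = mex({0, 1}) = 2
G(5) = mex({0, 1}) = 2
G(6) = mex({0, 1, 2}) = 3
G(7) = mex({0, 1, 2}) = 3
G(8) = mex({0, 1, 2, 3}) = 4
G(9) = mex({0, 1, 2, 3}) = 4
G(10) = mex({1, 2, 3, 4}) = 0
G(11) = mex({1, 2, 3, 4}) = 0
G(12) = mex({0, 2, 3, 4}) = 1
G(13) = mex({0, 2, 3, 4}) = 1
G(14) = mex({0, 1, 3, 4}) = 2
G(15) = mex({0, 1, 3, 4}) = 2
G(16) = mex({0, 1, 2, 4}) = 3
G(17) = mex({0, 1, 2, 4}) = 3
Observe that G(10)..G(17) = 0, 0, 1, 1, 2, 2, 3, 3 repeats G(0)..G(7) = 0, 0, 1, 1, 2, 2, 3, 3.
For k >= max(S) = 8, G(k) is determined by the previous 8 values G(k-8)..G(k-1); a window of 8 consecutive values has recurred shifted by 10, so by induction G(k + 10) = G(k) for all k >= 0: the sequence is periodic from the start with period 10.
One period: G(0..9) = 0, 0, 1, 1, 2, 2, 3, 3, 4, 4.
79 mod 10 = 9, so G(79) = G(9) = 4.

4


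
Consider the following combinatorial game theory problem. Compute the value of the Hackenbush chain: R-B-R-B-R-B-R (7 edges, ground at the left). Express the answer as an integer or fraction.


Edges (from ground): R-B-R-B-R-B-R
By Berlekamp's sign-expansion rule, a Blue-Red Hackenbush stalk has the value of the surreal number whose sign sequence is the edge sequence with B -> + and R -> -.
Sign sequence: -+-+-+-
Trace the sign expansion in the surreal number tree, starting from 0:
Edge 1: R (sign -) -> bounds (-inf, 0), value = -1
Edge 2: B (sign +) -> bounds (-1, 0), value = -1/2
Edge 3: R (sign -) -> bounds (-1, -1/2), value = -3/4
Edge 4: B (sign +) -> bounds (-3/4, -1/2), value = -5/8
Edge 5: R (sign -) -> bounds (-3/4, -5/8), value = -11/16
Edge 6: B (sign +) -> bounds (-11/16, -5/8), value = -21/32
Edge 7: R (sign -) -> bounds (-11/16, -21/32), value = -43/64
Game value = -43/64

-43/64


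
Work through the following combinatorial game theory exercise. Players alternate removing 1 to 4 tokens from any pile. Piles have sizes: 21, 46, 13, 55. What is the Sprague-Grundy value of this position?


Subtraction set: {1, 2, 3, 4}
For this subtraction set, G(n) = n mod 5 (period = max + 1 = 5).
Pile 1 (size 21): G(21) = 21 mod 5 = 1
Pile 2 (size 46): G(46) = 46 mod 5 = 1
Pile 3 (size 13): G(13) = 13 mod 5 = 3
Pile 4 (size 55): G(55) = 55 mod 5 = 0
Total Grundy value = XOR of all: 1 XOR 1 XOR 3 XOR 0 = 3

3


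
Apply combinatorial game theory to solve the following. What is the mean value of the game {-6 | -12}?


Game = {-6 | -12}, a switch {a | b} with numbers a > b.
Its thermograph has left wall a - t and right wall b + t, which meet at t = (a - b)/2, where both equal (a + b)/2. So the mast (mean value) is at (a + b)/2.
Mean = (-6 + (-12))/2 = -18/2 = -9

-9


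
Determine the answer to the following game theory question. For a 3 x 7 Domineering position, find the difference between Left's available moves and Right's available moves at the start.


Board is 3 x 7 (rows x cols).
Left (vertical) placements: (rows-1) * cols = 2 * 7 = 14
Right (horizontal) placements: rows * (cols-1) = 3 * 6 = 18
Advantage = Left - Right = 14 - 18 = -4

-4


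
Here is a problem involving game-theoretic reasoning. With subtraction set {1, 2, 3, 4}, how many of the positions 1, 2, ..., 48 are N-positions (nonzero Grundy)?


Subtraction set S = {1, 2, 3, 4}, so G(n) = n mod 5.
G(n) = 0 when n is a multiple of 5.
Multiples of 5 in [1, 48]: 9
N-positions (nonzero Grundy) = 48 - 9 = 39

39


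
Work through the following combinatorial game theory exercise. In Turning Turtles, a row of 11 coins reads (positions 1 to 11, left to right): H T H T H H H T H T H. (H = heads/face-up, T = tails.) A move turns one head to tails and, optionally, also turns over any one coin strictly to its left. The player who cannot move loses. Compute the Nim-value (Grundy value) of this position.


Coins: H T H T H H H T H T H
Key fact: a single head at position k behaves exactly like a Nim heap of size k (turning it to T and optionally flipping a coin at j < k corresponds to moving the heap from k to j, or to 0), and heads combine as a disjunctive sum (two heads at the same place would cancel, matching j XOR j = 0). So the Nim-value is the XOR of the 1-indexed positions of the heads.
Face-up positions (1-indexed): [1, 3, 5, 6, 7, 9, 11]
XOR 0 with 1: 0 XOR 1 = 1
XOR 1 with 3: 1 XOR 3 = 2
XOR 2 with 5: 2 XOR 5 = 7
XOR 7 with 6: 7 XOR 6 = 1
XOR 1 with 7: 1 XOR 7 = 6
XOR 6 with 9: 6 XOR 9 = 15
XOR 15 with 11: 15 XOR 11 = 4
Nim-value = 4

4


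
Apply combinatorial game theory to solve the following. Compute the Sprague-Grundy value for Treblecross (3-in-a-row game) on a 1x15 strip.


Treblecross: place X on empty cells; 3-in-a-row wins.
Playing within two cells of an existing X lets the opponent win at once, so sensible play treats the cells i-2..i+2 around each X as dead. The player left with no safe cell loses, so this is a normal-play take-away game on strips of safe cells.
Placing X at cell i (0-indexed) of a strip of k safe cells leaves independent strips of sizes max(0, i-2) and max(0, k-i-3). Hence G(k) = mex{ G(max(0,i-2)) XOR G(max(0,k-i-3)) : 0 <= i < k }, with G(0) = 0.
G(1): splits (0,0):0^0=0 -> mex({0}) = 1
G(2): splits (0,0):0^0=0 -> mex({0}) = 1
G(3): splits (0,0):0^0=0 -> mex({0}) = 1
G(4): splits (0,1):0^1=1 (0,0):0^0=0 -> mex({0, 1}) = 2
G(5): splits (0,2):0^1=1 (0,1):0^1=1 (0,0):0^0=0 -> mex({0, 1}) = 2
G(6) = mex({1}) = 0
G(7) = mex({0, 1, 2}) = 3
G(8) = mex({0, 1, 2}) = 3
G(9) = mex({0, 2}) = 1
G(10) = mex({0, 2, 3}) = 1
G(11) = mex({0, 3}) = 1
G(12) = mex({1, 3}) = 0
G(13) = mex({0, 1, 2, 3}) = 4
G(14) = mex({0, 1, 2}) = 3
G(15) = mex({0, 1, 2}) = 3
Therefore G(15) = 3.

3


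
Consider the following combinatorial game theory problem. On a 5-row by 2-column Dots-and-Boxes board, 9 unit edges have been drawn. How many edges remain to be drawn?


Grid: 5 x 2 boxes, i.e. 6 rows and 3 columns of dots.
Horizontal edges: (rows + 1) * cols = 6 * 2 = 12
Vertical edges: rows * (cols + 1) = 5 * 3 = 15
Total edges: 12 + 15 = 27
Edges drawn: 9
Remaining: 27 - 9 = 18

18


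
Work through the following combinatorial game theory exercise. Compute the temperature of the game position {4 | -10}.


The game is {4 | -10}, a switch {a | b} with numbers a > b.
Cooling {a | b} by t gives {a - t | b + t}, which stops being hot when a - t = b + t, i.e. at t = (a - b)/2. So the temperature of a switch is (a - b)/2.
Temperature = (Left option - Right option) / 2
= (4 - (-10)) / 2
= 14 / 2
= 7

7


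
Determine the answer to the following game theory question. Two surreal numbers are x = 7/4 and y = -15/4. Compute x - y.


x = 7/4, y = -15/4
Converting to common denominator: 4
x = 7/4, y = -15/4
x - y = 7/4 - -15/4 = 11/2

11/2


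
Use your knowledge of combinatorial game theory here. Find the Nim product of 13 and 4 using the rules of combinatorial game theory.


Nim multiplication is bilinear over XOR: (u XOR v) * w = (u*w) XOR (v*w).
So we split each operand into its bit components and XOR the pairwise Nim products.
13 = 1 + 4 + 8 (as XOR of powers of 2).
4 = 4 (as XOR of powers of 2).
Using the standard Nim-product table on single bits:
  2*2 = 3,   2*4 = 8,   2*8 = 12,
  4*4 = 6,   4*8 = 11,  8*8 = 13,
and  1*x = x (identity), k*l = l*k (commutative).
Pairwise Nim products:
  1 * 4 = 4
  4 * 4 = 6
  8 * 4 = 11
XOR them: 4 XOR 6 XOR 11 = 9.
Result: 13 * 4 = 9 (in Nim).

9


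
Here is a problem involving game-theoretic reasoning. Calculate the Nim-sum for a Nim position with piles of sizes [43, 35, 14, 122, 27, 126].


We need the XOR (exclusive or) of all pile sizes.
After XOR-ing pile 1 (size 43): 0 XOR 43 = 43
After XOR-ing pile 2 (size 35): 43 XOR 35 = 8
After XOR-ing pile 3 (size 14): 8 XOR 14 = 6
After XOR-ing pile 4 (size 122): 6 XOR 122 = 124
After XOR-ing pile 5 (size 27): 124 XOR 27 = 103
After XOR-ing pile 6 (size 126): 103 XOR 126 = 25
The Nim-value of this position is 25.

25


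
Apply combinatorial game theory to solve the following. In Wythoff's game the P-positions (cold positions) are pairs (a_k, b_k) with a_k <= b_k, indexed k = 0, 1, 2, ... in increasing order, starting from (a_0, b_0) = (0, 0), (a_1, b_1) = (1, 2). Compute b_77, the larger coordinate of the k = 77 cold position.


By Wythoff's theorem, a_k = floor(k * phi) and b_k = floor(k * phi^2) = a_k + k, where phi = (1 + sqrt(5))/2 is the golden ratio.
phi = (1 + sqrt(5))/2 = 1.618034
phi^2 = phi + 1 = 2.618034
k = 77
k * phi^2 = 77 * 2.618034 = 201.588617
b_77 = floor(k * phi^2) = 201 (check: a_77 + k = 124 + 77 = 201)

201


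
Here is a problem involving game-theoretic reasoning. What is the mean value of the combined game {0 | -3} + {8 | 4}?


G1 = {0 | -3}, G2 = {8 | 4}
Each is a switch {a | b} with numbers a > b; its mean value is (a + b)/2, and mean value is additive over game sums: m(G1 + G2) = m(G1) + m(G2).
Mean of G1 = (0 + (-3))/2 = -3/2 = -3/2
Mean of G2 = (8 + (4))/2 = 12/2 = 6
Mean of G1 + G2 = -3/2 + 6 = 9/2

9/2


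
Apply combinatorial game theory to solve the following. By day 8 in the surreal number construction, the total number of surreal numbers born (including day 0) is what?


Day 0: {|} = 0 is born. Count = 1.
Day n: the number of surreal numbers born by day n is 2^(n+1) - 1.
By day 0: 2^1 - 1 = 1
By day 1: 2^2 - 1 = 3
By day 2: 2^3 - 1 = 7
By day 3: 2^4 - 1 = 15
By day 4: 2^5 - 1 = 31
By day 5: 2^6 - 1 = 63
By day 6: 2^7 - 1 = 127
By day 7: 2^8 - 1 = 255
By day 8: 2^9 - 1 = 511
By day 8: 511 surreal numbers.

511


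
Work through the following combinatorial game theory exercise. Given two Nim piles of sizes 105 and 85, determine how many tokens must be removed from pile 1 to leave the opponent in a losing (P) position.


Piles: 105 and 85
Current XOR: 105 XOR 85 = 60 (non-zero, so this is an N-position).
To make the XOR zero, we need to find a move that balances the piles.
For pile 1 (size 105): target = 105 XOR 60 = 85
We reduce pile 1 from 105 to 85.
Tokens removed: 105 - 85 = 20
Verification: 85 XOR 85 = 0

20


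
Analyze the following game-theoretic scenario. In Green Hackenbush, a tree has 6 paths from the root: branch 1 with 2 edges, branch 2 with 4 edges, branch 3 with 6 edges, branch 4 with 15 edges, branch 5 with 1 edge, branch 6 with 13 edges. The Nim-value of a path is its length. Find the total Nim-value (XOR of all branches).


The tree has 6 branches from the ground vertex.
In Green Hackenbush, the Nim-value of a simple path of length k is k.
Branch 1: length 2, Nim-value = 2
Branch 2: length 4, Nim-value = 4
Branch 3: length 6, Nim-value = 6
Branch 4: length 15, Nim-value = 15
Branch 5: length 1, Nim-value = 1
Branch 6: length 13, Nim-value = 13
Total Nim-value = XOR of all branch values:
0 XOR 2 = 2
2 XOR 4 = 6
6 XOR 6 = 0
0 XOR 15 = 15
15 XOR 1 = 14
14 XOR 13 = 3
Nim-value of the tree = 3

3


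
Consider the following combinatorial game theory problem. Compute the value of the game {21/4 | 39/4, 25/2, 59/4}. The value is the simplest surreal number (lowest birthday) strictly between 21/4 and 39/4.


Left options: {21/4}, max = 21/4
Right options: {39/4, 25/2, 59/4}, min = 39/4
All options are numbers and max(Left) < min(Right), so by the simplicity theorem the value is the simplest (earliest-born) number strictly between 21/4 and 39/4.
Integers 6 through 9 all lie strictly between 21/4 and 39/4.
Among integers, the simplest (lowest birthday = smallest |n|; 0 is born on day 0, +-n on day n) is 6.
No non-integer in the interval can be simpler: if x is a non-integer in the interval, then floor(x) or ceil(x) also lies in the interval (the interval contains an integer), and both are proper prefixes of x's sign expansion, i.e. born earlier. So the game value is 6.
Game value = 6

6


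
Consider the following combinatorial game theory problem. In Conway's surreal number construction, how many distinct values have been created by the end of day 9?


Day 0: {|} = 0 is born. Count = 1.
Day n: the number of surreal numbers born by day n is 2^(n+1) - 1.
By day 0: 2^1 - 1 = 1
By day 1: 2^2 - 1 = 3
By day 2: 2^3 - 1 = 7
By day 3: 2^4 - 1 = 15
By day 4: 2^5 - 1 = 31
By day 5: 2^6 - 1 = 63
By day 6: 2^7 - 1 = 127
By day 7: 2^8 - 1 = 255
By day 8: 2^9 - 1 = 511
By day 9: 2^10 - 1 = 1023
By day 9: 1023 surreal numbers.

1023


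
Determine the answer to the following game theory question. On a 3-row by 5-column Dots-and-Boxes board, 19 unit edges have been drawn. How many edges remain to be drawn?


Grid: 3 x 5 boxes, i.e. 4 rows and 6 columns of dots.
Horizontal edges: (rows + 1) * cols = 4 * 5 = 20
Vertical edges: rows * (cols + 1) = 3 * 6 = 18
Total edges: 20 + 18 = 38
Edges drawn: 19
Remaining: 38 - 19 = 19

19


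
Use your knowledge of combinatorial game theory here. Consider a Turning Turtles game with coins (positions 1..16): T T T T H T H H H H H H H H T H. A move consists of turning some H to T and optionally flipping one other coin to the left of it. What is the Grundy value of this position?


Coins: T T T T H T H H H H H H H H T H
Key fact: a single head at position k behaves exactly like a Nim heap of size k (turning it to T and optionally flipping a coin at j < k corresponds to moving the heap from k to j, or to 0), and heads combine as a disjunctive sum (two heads at the same place would cancel, matching j XOR j = 0). So the Nim-value is the XOR of the 1-indexed positions of the heads.
Face-up positions (1-indexed): [5, 7, 8, 9, 10, 11, 12, 13, 14, 16]
XOR 0 with 5: 0 XOR 5 = 5
XOR 5 with 7: 5 XOR 7 = 2
XOR 2 with 8: 2 XOR 8 = 10
XOR 10 with 9: 10 XOR 9 = 3
XOR 3 with 10: 3 XOR 10 = 9
XOR 9 with 11: 9 XOR 11 = 2
XOR 2 with 12: 2 XOR 12 = 14
XOR 14 with 13: 14 XOR 13 = 3
XOR 3 with 14: 3 XOR 14 = 13
XOR 13 with 16: 13 XOR 16 = 29
Nim-value = 29

29


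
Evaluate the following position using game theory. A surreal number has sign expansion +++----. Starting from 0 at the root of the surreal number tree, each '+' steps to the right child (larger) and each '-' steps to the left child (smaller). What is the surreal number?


Sign expansion: +++----
Rule: track bounds (lo, hi), initially (-inf, +inf). On '+', the current value becomes lo and we move to the simplest number in (value, hi): value + 1 if hi = +inf, otherwise the midpoint (value + hi)/2. On '-', the current value becomes hi and we move to value - 1 if lo = -inf, otherwise the midpoint (lo + value)/2.
Start at 0.
Step 1: sign = +, move right. Bounds: (0, +inf). Value = 1
Step 2: sign = +, move right. Bounds: (1, +inf). Value = 2
Step 3: sign = +, move right. Bounds: (2, +inf). Value = 3
Step 4: sign = -, move left. Bounds: (2, 3). Value = 5/2
Step 5: sign = -, move left. Bounds: (2, 5/2). Value = 9/4
Step 6: sign = -, move left. Bounds: (2, 9/4). Value = 17/8
Step 7: sign = -, move left. Bounds: (2, 17/8). Value = 33/16
The surreal number with sign expansion +++---- is 33/16.

33/16


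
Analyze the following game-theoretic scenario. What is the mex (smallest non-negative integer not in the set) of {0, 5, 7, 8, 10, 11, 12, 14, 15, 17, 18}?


Set = {0, 5, 7, 8, 10, 11, 12, 14, 15, 17, 18}
0 is in the set.
1 is NOT in the set. This is the mex.
mex = 1

1


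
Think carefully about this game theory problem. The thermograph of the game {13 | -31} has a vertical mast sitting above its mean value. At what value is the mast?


Game = {13 | -31}, a switch {a | b} with numbers a > b.
Its thermograph has left wall a - t and right wall b + t, which meet at t = (a - b)/2, where both equal (a + b)/2. So the mast (mean value) is at (a + b)/2.
Mean = (13 + (-31))/2 = -18/2 = -9

-9


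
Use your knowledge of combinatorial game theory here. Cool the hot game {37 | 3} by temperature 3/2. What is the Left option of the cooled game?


Original game: {37 | 3} (a switch {a | b} with a > b).
Cooling by t (for t below the temperature (a - b)/2 = 17) taxes each move by t: {a | b} cooled by t is {a - t | b + t}.
Cooling amount: t = 3/2
Cooled Left option: 37 - 3/2 = 71/2
Cooled Right option: 3 + 3/2 = 9/2
Cooled game: {71/2 | 9/2}
Left option = 71/2

71/2


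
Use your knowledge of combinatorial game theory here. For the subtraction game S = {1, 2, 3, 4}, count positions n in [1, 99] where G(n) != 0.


Subtraction set S = {1, 2, 3, 4}, so G(n) = n mod 5.
G(n) = 0 when n is a multiple of 5.
Multiples of 5 in [1, 99]: 19
N-positions (nonzero Grundy) = 99 - 19 = 80

80


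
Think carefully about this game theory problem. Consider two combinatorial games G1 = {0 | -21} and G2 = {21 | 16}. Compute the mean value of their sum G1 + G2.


G1 = {0 | -21}, G2 = {21 | 16}
Each is a switch {a | b} with numbers a > b; its mean value is (a + b)/2, and mean value is additive over game sums: m(G1 + G2) = m(G1) + m(G2).
Mean of G1 = (0 + (-21))/2 = -21/2 = -21/2
Mean of G2 = (21 + (16))/2 = 37/2 = 37/2
Mean of G1 + G2 = -21/2 + 37/2 = 8

8


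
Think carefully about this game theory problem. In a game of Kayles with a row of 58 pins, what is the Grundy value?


Kayles: a move removes 1 or 2 adjacent pins from a contiguous row.
Removing pins from a row of k leaves two independent rows (a, b) with a + b = k - 1 (one pin) or a + b = k - 2 (two pins); an end removal gives a = 0.
By Sprague-Grundy, G(k) = mex{ G(a) XOR G(b) } over all these splits. G(0) = 0.
G(1): splits (0,0):0^0=0 -> mex({0}) = 1
G(2): splits (0,1):0^1=1 (0,0):0^0=0 -> mex({0, 1}) = 2
G(3): splits (0,2):0^2=2 (1,1):1^1=0 (0,1):0^1=1 -> mex({0, 1, 2}) = 3
G(4): splits (0,3):0^3=3 (1,2):1^2=3 (0,2):0^2=2 (1,1):1^1=0 -> mex({0, 2, 3}) = 1
G(5): splits (0,4):0^1=1 (1,3):1^3=2 (2,2):2^2=0 (0,3):0^3=3 (1,2):1^2=3 -> mex({0, 1, 2, 3}) = 4
G(6) = mex({0, 1, 2, 4}) = 3
G(7) = mex({0, 1, 3, 4, 5}) = 2
G(8) = mex({0, 2, 3, 5, 6}) = 1
G(9) = mex({0, 1, 2, 3, 6, 7}) = 4
G(10) = mex({0, 1, 3, 4, 5, 7}) = 2
G(11) = mex({0, 1, 2, 3, 4, 5}) = 6
G(12) = mex({0, 1, 2, 3, 5, 6, 7}) = 4
G(13) = mex({0, 2, 3, 4, 6, 7}) = 1
G(14) = mex({0, 1, 4, 5, 6, 7}) = 2
G(15) = mex({0, 1, 2, 3, 4, 5, 6}) = 7
G(16) = mex({0, 2, 3, 5, 6, 7}) = 1
G(17) = mex({0, 1, 2, 3, 5, 6, 7}) = 4
G(18) = mex({0, 1, 2, 4, 5, 6}) = 3
G(19) = mex({0, 1, 3, 4, 5, 7}) = 2
G(20) = mex({0, 2, 3, 4, 5, 6, 7}) = 1
G(21) = mex({0, 1, 2, 3, 5, 6, 7}) = 4
G(22) = mex({0, 1, 2, 3, 4, 5, 7}) = 6
G(23) = mex({0, 1, 2, 3, 4, 5, 6}) = 7
G(24) = mex({0, 1, 2, 3, 5, 6, 7}) = 4
G(25) = mex({0, 2, 3, 4, 6, 7}) = 1
G(26) = mex({0, 1, 3, 4, 5, 6, 7}) = 2
G(27) = mex({0, 1, 2, 3, 4, 5, 6, 7}) = 8
G(28) = mex({0, 1, 2, 3, 4, 6, 7, 8}) = 5
G(29) = mex({0, 1, 2, 3, 5, 6, 7, 8, 9}) = 4
G(30) = mex({0, 1, 2, 3, 4, 5, 6, 9, 10}) = 7
G(31) = mex({0, 1, 3, 4, 5, 7, 10, 11}) = 2
G(32) = mex({0, 2, 3, 4, 5, 6, 7, 9, 11}) = 1
G(33) = mex({0, 1, 2, 3, 4, 5, 6, 7, 9, 12}) = 8
G(34) = mex({0, 1, 2, 3, 4, 5, 7, 8, 11, 12}) = 6
G(35) = mex({0, 1, 2, 3, 4, 5, 6, 8, 9, 10, 11}) = 7
G(36) = mex({0, 1, 2, 3, 5, 6, 7, 9, 10}) = 4
G(37) = mex({0, 2, 3, 4, 6, 7, 9, 10, 11, 12}) = 1
G(38) = mex({0, 1, 3, 4, 5, 6, 7, 9, 10, 11, 12}) = 2
G(39) = mex({0, 1, 2, 4, 5, 6, 7, 9, 10, 12, 14}) = 3
G(40) = mex({0, 2, 3, 4, 6, 7, 11, 12, 14}) = 1
G(41) = mex({0, 1, 2, 3, 5, 6, 7, 9, 10, 11, 12}) = 4
G(42) = mex({0, 1, 2, 3, 4, 5, 6, 9, 10}) = 7
G(43) = mex({0, 1, 3, 4, 5, 7, 9, 10, 12, 15}) = 2
G(44) = mex({0, 2, 3, 4, 5, 6, 7, 9, 10, 12, 15}) = 1
G(45) = mex({0, 1, 2, 3, 4, 5, 6, 7, 9, 10, 12, 14}) = 8
G(46) = mex({0, 1, 3, 4, 5, 7, 8, 11, 12, 14}) = 2
G(47) = mex({0, 1, 2, 3, 4, 5, 6, 8, 9, 10, 11, 12}) = 7
G(48) = mex({0, 1, 2, 3, 5, 6, 7, 9, 10}) = 4
G(49) = mex({0, 2, 3, 4, 6, 7, 9, 10, 11, 12, 15}) = 1
G(50) = mex({0, 1, 4, 5, 6, 7, 9, 11, 12, 14, 15}) = 2
G(51) = mex({0, 1, 2, 3, 4, 5, 6, 7, 9, 12, 14, 15}) = 8
G(52) = mex({0, 2, 3, 4, 5, 6, 7, 8, 11, 12, 15}) = 1
G(53) = mex({0, 1, 2, 3, 5, 6, 7, 8, 9, 10, 11, 12}) = 4
G(54) = mex({0, 1, 2, 3, 4, 5, 6, 9, 10}) = 7
G(55) = mex({0, 1, 3, 4, 5, 7, 9, 10, 11, 12}) = 2
G(56) = mex({0, 2, 3, 4, 5, 6, 7, 9, 10, 11, 12, 13, 14}) = 1
G(57) = mex({0, 1, 2, 3, 5, 6, 7, 9, 10, 12, 13, 14, 15}) = 4
G(58) = mex({0, 1, 3, 4, 5, 7, 11, 12, 14, 15}) = 2
Therefore G(58) = 2.

2


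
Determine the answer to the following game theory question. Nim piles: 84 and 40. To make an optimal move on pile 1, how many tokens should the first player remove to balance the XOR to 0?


Piles: 84 and 40
Current XOR: 84 XOR 40 = 124 (non-zero, so this is an N-position).
To make the XOR zero, we need to find a move that balances the piles.
For pile 1 (size 84): target = 84 XOR 124 = 40
We reduce pile 1 from 84 to 40.
Tokens removed: 84 - 40 = 44
Verification: 40 XOR 40 = 0

44


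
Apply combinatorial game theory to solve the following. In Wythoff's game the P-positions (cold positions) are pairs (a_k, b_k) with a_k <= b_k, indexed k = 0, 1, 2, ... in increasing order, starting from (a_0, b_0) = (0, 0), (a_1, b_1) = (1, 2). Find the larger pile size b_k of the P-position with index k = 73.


By Wythoff's theorem, a_k = floor(k * phi) and b_k = floor(k * phi^2) = a_k + k, where phi = (1 + sqrt(5))/2 is the golden ratio.
phi = (1 + sqrt(5))/2 = 1.618034
phi^2 = phi + 1 = 2.618034
k = 73
k * phi^2 = 73 * 2.618034 = 191.116481
b_73 = floor(k * phi^2) = 191 (check: a_73 + k = 118 + 73 = 191)

191


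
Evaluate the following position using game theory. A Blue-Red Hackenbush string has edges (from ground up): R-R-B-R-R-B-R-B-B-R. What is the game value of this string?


Edges (from ground): R-R-B-R-R-B-R-B-B-R
By Berlekamp's sign-expansion rule, a Blue-Red Hackenbush stalk has the value of the surreal number whose sign sequence is the edge sequence with B -> + and R -> -.
Sign sequence: --+--+-++-
Trace the sign expansion in the surreal number tree, starting from 0:
Edge 1: R (sign -) -> bounds (-inf, 0), value = -1
Edge 2: R (sign -) -> bounds (-inf, -1), value = -2
Edge 3: B (sign +) -> bounds (-2, -1), value = -3/2
Edge 4: R (sign -) -> bounds (-2, -3/2), value = -7/4
Edge 5: R (sign -) -> bounds (-2, -7/4), value = -15/8
Edge 6: B (sign +) -> bounds (-15/8, -7/4), value = -29/16
Edge 7: R (sign -) -> bounds (-15/8, -29/16), value = -59/32
Edge 8: B (sign +) -> bounds (-59/32, -29/16), value = -117/64
Edge 9: B (sign +) -> bounds (-117/64, -29/16), value = -233/128
Edge 10: R (sign -) -> bounds (-117/64, -233/128), value = -467/256
Game value = -467/256

-467/256


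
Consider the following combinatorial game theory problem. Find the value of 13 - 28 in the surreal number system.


x = 13, y = 28
x - y = 13 - 28 = -15

-15


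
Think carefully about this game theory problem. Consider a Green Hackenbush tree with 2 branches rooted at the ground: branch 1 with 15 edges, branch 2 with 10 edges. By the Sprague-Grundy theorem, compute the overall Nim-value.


The tree has 2 branches from the ground vertex.
In Green Hackenbush, the Nim-value of a simple path of length k is k.
Branch 1: length 15, Nim-value = 15
Branch 2: length 10, Nim-value = 10
Total Nim-value = XOR of all branch values:
0 XOR 15 = 15
15 XOR 10 = 5
Nim-value of the tree = 5

5


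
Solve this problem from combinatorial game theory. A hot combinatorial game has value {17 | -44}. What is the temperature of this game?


The game is {17 | -44}, a switch {a | b} with numbers a > b.
Cooling {a | b} by t gives {a - t | b + t}, which stops being hot when a - t = b + t, i.e. at t = (a - b)/2. So the temperature of a switch is (a - b)/2.
Temperature = (Left option - Right option) / 2
= (17 - (-44)) / 2
= 61 / 2
= 61/2

61/2


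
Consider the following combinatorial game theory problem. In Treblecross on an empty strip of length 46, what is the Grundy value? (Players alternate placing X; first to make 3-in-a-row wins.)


Treblecross: place X on empty cells; 3-in-a-row wins.
Playing within two cells of an existing X lets the opponent win at once, so sensible play treats the cells i-2..i+2 around each X as dead. The player left with no safe cell loses, so this is a normal-play take-away game on strips of safe cells.
Placing X at cell i (0-indexed) of a strip of k safe cells leaves independent strips of sizes max(0, i-2) and max(0, k-i-3). Hence G(k) = mex{ G(max(0,i-2)) XOR G(max(0,k-i-3)) : 0 <= i < k }, with G(0) = 0.
G(1): splits (0,0):0^0=0 -> mex({0}) = 1
G(2): splits (0,0):0^0=0 -> mex({0}) = 1
G(3): splits (0,0):0^0=0 -> mex({0}) = 1
G(4): splits (0,1):0^1=1 (0,0):0^0=0 -> mex({0, 1}) = 2
G(5): splits (0,2):0^1=1 (0,1):0^1=1 (0,0):0^0=0 -> mex({0, 1}) = 2
G(6) = mex({1}) = 0
G(7) = mex({0, 1, 2}) = 3
G(8) = mex({0, 1, 2}) = 3
G(9) = mex({0, 2}) = 1
G(10) = mex({0, 2, 3}) = 1
G(11) = mex({0, 3}) = 1
G(12) = mex({1, 3}) = 0
G(13) = mex({0, 1, 2, 3}) = 4
G(14) = mex({0, 1, 2}) = 3
G(15) = mex({0, 1, 2}) = 3
G(16) = mex({0, 1, 2, 4}) = 3
G(17) = mex({0, 1, 3, 4}) = 2
G(18) = mex({0, 1, 3, 4}) = 2
G(19) = mex({0, 1, 3, 5}) = 2
G(20) = mex({0, 1, 2, 3, 5}) = 4
G(21) = mex({0, 1, 2, 3, 5}) = 4
G(22) = mex({1, 2, 6}) = 0
G(23) = mex({0, 1, 2, 3, 4, 6}) = 5
G(24) = mex({0, 1, 2, 3, 4}) = 5
G(25) = mex({0, 1, 3, 4, 7}) = 2
G(26) = mex({0, 1, 3, 4, 5, 7}) = 2
G(27) = mex({0, 1, 3, 5}) = 2
G(28) = mex({0, 1, 2, 5}) = 3
G(29) = mex({0, 1, 2, 4, 5, 6}) = 3
G(30) = mex({1, 2, 4, 6}) = 0
G(31) = mex({0, 1, 2, 3, 4, 6}) = 5
G(32) = mex({1, 2, 3, 4, 7}) = 0
G(33) = mex({0, 3, 7}) = 1
G(34) = mex({0, 2, 3, 5, 7}) = 1
G(35) = mex({0, 2, 3, 5, 6}) = 1
G(36) = mex({0, 1, 2, 5, 6}) = 3
G(37) = mex({0, 1, 2, 4, 5, 6}) = 3
G(38) = mex({0, 1, 2, 4}) = 3
G(39) = mex({0, 1, 2, 3, 4, 7}) = 5
G(40) = mex({0, 1, 2, 3, 4, 5, 7}) = 6
G(41) = mex({0, 1, 2, 3, 5, 7}) = 4
G(42) = mex({0, 1, 2, 3, 5, 6, 7}) = 4
G(43) = mex({0, 2, 3, 5, 6}) = 1
G(44) = mex({1, 2, 3, 4, 5, 6}) = 0
G(45) = mex({0, 1, 2, 3, 4, 6, 7}) = 5
G(46) = mex({0, 1, 2, 3, 4, 7}) = 5
Therefore G(46) = 5.

5
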